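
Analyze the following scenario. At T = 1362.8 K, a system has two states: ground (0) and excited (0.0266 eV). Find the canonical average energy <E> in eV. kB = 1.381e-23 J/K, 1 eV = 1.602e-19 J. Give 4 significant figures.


Step 1: beta*E = 0.0266*1.602e-19/(1.381e-23*1362.8) = 0.2264
Step 2: exp(-beta*E) = 0.7974
Step 3: <E> = 0.0266*0.7974/(1+0.7974) = 0.0118 eV

0.0118


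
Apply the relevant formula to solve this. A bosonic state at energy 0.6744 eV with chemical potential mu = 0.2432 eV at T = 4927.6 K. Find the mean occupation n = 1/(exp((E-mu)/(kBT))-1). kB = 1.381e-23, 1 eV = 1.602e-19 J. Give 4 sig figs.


Step 1: (E - mu) = 0.4312 eV
Step 2: x = (E-mu)*eV/(kB*T) = 0.4312*1.602e-19/(1.381e-23*4927.6) = 1.015
Step 3: exp(x) = 2.76
Step 4: n = 1/(exp(x)-1) = 0.5683

0.5683


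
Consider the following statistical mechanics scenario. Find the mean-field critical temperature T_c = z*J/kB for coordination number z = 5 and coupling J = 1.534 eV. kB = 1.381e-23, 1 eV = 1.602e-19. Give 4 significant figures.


Step 1: z*J = 5*1.534 = 7.67 eV
Step 2: Convert to Joules: 7.67*1.602e-19 = 1.229e-18 J
Step 3: T_c = 1.229e-18 / 1.381e-23 = 8.897e+04 K

8.897e+04


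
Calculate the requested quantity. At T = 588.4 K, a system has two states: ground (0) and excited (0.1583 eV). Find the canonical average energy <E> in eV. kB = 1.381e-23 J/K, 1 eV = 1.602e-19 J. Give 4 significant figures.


Step 1: beta*E = 0.1583*1.602e-19/(1.381e-23*588.4) = 3.121
Step 2: exp(-beta*E) = 0.04412
Step 3: <E> = 0.1583*0.04412/(1+0.04412) = 0.006689 eV

0.006689


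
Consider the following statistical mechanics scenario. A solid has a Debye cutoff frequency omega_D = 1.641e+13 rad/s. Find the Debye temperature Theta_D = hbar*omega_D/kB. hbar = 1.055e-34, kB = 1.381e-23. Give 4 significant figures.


Step 1: hbar*omega_D = 1.055e-34 * 1.641e+13 = 1.731e-21 J
Step 2: Theta_D = 1.731e-21 / 1.381e-23
Step 3: Theta_D = 125.4 K

125.4


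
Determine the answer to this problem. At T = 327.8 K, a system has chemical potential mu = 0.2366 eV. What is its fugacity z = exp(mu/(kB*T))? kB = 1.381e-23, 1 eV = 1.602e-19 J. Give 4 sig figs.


Step 1: Convert mu to Joules: 0.2366*1.602e-19 = 3.79e-20 J
Step 2: kB*T = 1.381e-23*327.8 = 4.527e-21 J
Step 3: mu/(kB*T) = 8.373
Step 4: z = exp(8.373) = 4328

4328


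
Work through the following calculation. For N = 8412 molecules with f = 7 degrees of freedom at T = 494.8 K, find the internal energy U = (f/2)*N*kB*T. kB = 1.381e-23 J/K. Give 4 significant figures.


Step 1: f/2 = 7/2 = 3.5
Step 2: N*kB*T = 8412*1.381e-23*494.8 = 5.748e-17
Step 3: U = 3.5 * 5.748e-17 = 2.012e-16 J

2.012e-16


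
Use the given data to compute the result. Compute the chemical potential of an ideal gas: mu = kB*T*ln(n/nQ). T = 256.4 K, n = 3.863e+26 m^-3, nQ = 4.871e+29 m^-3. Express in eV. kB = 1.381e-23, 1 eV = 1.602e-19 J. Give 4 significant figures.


Step 1: n/nQ = 3.863e+26/4.871e+29 = 0.0007931
Step 2: ln(n/nQ) = -7.14
Step 3: mu = kB*T*ln(n/nQ) = 3.541e-21*-7.14 = -2.528e-20 J
Step 4: Convert to eV: -2.528e-20/1.602e-19 = -0.1578 eV

-0.1578


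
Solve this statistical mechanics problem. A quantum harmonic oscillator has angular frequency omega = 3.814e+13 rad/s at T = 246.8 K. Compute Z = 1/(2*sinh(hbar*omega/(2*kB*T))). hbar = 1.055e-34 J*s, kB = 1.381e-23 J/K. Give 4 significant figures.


Step 1: Compute x = hbar*omega/(kB*T) = 1.055e-34*3.814e+13/(1.381e-23*246.8) = 1.181
Step 2: x/2 = 0.5903
Step 3: sinh(x/2) = 0.6252
Step 4: Z = 1/(2*0.6252) = 0.7998

0.7998


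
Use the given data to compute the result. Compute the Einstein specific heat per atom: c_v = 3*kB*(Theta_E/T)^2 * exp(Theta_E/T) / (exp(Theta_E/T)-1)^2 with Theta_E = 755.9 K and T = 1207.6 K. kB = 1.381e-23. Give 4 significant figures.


Step 1: x = Theta_E/T = 755.9/1207.6 = 0.626
Step 2: x^2 = 0.3918
Step 3: exp(x) = 1.87
Step 4: c_v = 3*1.381e-23*0.3918*1.87/(1.87-1)^2 = 4.01e-23

4.01e-23


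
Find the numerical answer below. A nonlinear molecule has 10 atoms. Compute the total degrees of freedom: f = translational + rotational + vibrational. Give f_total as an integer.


Step 1: Translational DOF = 3
Step 2: Rotational DOF (nonlinear) = 3
Step 3: Vibrational DOF = 3*10 - 6 = 24
Step 4: Total = 3 + 3 + 24 = 30

30


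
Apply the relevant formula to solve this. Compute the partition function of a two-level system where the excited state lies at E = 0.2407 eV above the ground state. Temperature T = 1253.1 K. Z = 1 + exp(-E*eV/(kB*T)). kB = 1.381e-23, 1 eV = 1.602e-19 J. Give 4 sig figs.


Step 1: Compute beta*E = E*eV/(kB*T) = 0.2407*1.602e-19/(1.381e-23*1253.1) = 2.228
Step 2: exp(-beta*E) = exp(-2.228) = 0.1077
Step 3: Z = 1 + 0.1077 = 1.108

1.108


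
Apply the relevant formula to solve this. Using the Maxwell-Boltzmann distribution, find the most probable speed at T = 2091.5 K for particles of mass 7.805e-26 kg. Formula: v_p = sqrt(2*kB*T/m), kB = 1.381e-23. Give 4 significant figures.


Step 1: Numerator = 2*kB*T = 2*1.381e-23*2091.5 = 5.777e-20
Step 2: Ratio = 5.777e-20 / 7.805e-26 = 7.401e+05
Step 3: v_p = sqrt(7.401e+05) = 860.3 m/s

860.3


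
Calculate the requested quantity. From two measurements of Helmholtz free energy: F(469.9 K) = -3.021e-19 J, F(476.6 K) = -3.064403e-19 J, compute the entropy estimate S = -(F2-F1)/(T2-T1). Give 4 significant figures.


Step 1: dF = F2 - F1 = -3.064403e-19 - (-3.021e-19) = -4.3403e-21 J
Step 2: dT = T2 - T1 = 476.6 - 469.9 = 6.7 K
Step 3: S = -dF/dT = -(-4.3403e-21)/6.7 = 6.478e-22 J/K

6.478e-22


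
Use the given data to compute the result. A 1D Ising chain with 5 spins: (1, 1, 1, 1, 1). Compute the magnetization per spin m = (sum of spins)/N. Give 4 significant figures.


Step 1: Count up spins (+1): 5, down spins (-1): 0
Step 2: Total magnetization M = 5 - 0 = 5
Step 3: m = M/N = 5/5 = 1

1


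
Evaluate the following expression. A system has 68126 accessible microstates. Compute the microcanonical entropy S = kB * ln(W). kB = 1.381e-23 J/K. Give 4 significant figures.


Step 1: ln(W) = ln(68126) = 11.13
Step 2: S = kB * ln(W) = 1.381e-23 * 11.13
Step 3: S = 1.537e-22 J/K

1.537e-22


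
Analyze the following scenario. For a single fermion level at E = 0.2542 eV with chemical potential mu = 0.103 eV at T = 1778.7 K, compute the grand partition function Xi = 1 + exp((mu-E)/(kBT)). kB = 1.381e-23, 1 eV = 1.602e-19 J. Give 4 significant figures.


Step 1: (mu - E) = 0.103 - 0.2542 = -0.1512 eV
Step 2: x = (mu-E)*eV/(kB*T) = -0.1512*1.602e-19/(1.381e-23*1778.7) = -0.9861
Step 3: exp(x) = 0.373
Step 4: Xi = 1 + 0.373 = 1.373

1.373


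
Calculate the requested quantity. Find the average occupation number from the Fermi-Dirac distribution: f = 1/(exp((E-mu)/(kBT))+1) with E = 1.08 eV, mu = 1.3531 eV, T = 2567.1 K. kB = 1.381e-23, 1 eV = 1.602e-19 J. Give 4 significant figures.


Step 1: (E - mu) = 1.08 - 1.3531 = -0.2731 eV
Step 2: Convert: (E-mu)*eV = -4.375e-20 J
Step 3: x = (E-mu)*eV/(kB*T) = -1.234
Step 4: f = 1/(exp(-1.234)+1) = 0.7745

0.7745


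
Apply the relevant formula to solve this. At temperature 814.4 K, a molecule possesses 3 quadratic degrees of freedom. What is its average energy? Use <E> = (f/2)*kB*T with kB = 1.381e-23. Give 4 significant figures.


Step 1: f/2 = 3/2 = 1.5
Step 2: kB*T = 1.381e-23 * 814.4 = 1.125e-20
Step 3: <E> = 1.5 * 1.125e-20 = 1.687e-20 J

1.687e-20


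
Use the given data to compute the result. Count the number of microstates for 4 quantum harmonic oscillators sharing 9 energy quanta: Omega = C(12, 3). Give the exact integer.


Step 1: Use binomial coefficient C(12, 3)
Step 2: Numerator = 12! / 9!
Step 3: Denominator = 3!
Step 4: Omega = 220

220


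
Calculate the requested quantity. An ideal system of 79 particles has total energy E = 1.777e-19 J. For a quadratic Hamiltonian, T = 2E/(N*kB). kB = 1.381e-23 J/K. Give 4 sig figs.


Step 1: Numerator = 2*E = 2*1.777e-19 = 3.554e-19 J
Step 2: Denominator = N*kB = 79*1.381e-23 = 1.091e-21
Step 3: T = 3.554e-19 / 1.091e-21 = 325.8 K

325.8


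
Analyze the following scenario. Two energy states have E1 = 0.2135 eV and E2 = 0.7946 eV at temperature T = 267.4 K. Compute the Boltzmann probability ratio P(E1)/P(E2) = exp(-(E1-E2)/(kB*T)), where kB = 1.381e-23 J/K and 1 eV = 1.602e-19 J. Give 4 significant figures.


Step 1: Compute energy difference dE = E1 - E2 = 0.2135 - 0.7946 = -0.5811 eV
Step 2: Convert to Joules: dE_J = -0.5811 * 1.602e-19 = -9.309e-20 J
Step 3: Compute exponent = -dE_J / (kB * T) = -(-9.309e-20) / (1.381e-23 * 267.4) = 25.21
Step 4: P(E1)/P(E2) = exp(25.21) = 8.876e+10

8.876e+10


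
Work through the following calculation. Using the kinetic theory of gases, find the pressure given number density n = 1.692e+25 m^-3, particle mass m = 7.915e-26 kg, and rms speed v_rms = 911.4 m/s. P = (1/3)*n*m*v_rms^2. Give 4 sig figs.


Step 1: v_rms^2 = 911.4^2 = 8.306e+05
Step 2: n*m = 1.692e+25*7.915e-26 = 1.339
Step 3: P = (1/3)*1.339*8.306e+05 = 3.708e+05 Pa

3.708e+05


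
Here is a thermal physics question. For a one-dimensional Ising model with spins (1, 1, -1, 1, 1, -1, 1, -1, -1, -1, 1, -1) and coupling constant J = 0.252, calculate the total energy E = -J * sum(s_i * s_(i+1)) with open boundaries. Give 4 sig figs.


Step 1: Nearest-neighbor products: 1, -1, -1, 1, -1, -1, -1, 1, 1, -1, -1
Step 2: Sum of products = -3
Step 3: E = -0.252 * -3 = 0.756

0.756


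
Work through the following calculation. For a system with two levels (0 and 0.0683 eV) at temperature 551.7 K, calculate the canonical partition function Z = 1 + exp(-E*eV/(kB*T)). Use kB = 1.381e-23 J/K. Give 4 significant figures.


Step 1: Compute beta*E = E*eV/(kB*T) = 0.0683*1.602e-19/(1.381e-23*551.7) = 1.436
Step 2: exp(-beta*E) = exp(-1.436) = 0.2379
Step 3: Z = 1 + 0.2379 = 1.238

1.238


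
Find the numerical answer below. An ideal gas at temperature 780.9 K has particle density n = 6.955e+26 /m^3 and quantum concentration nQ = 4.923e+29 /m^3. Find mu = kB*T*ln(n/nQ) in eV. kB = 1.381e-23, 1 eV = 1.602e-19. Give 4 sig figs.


Step 1: n/nQ = 6.955e+26/4.923e+29 = 0.001413
Step 2: ln(n/nQ) = -6.562
Step 3: mu = kB*T*ln(n/nQ) = 1.078e-20*-6.562 = -7.077e-20 J
Step 4: Convert to eV: -7.077e-20/1.602e-19 = -0.4418 eV

-0.4418


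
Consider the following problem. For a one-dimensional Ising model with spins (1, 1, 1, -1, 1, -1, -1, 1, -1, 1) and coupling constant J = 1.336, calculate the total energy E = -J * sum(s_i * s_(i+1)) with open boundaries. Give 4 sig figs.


Step 1: Nearest-neighbor products: 1, 1, -1, -1, -1, 1, -1, -1, -1
Step 2: Sum of products = -3
Step 3: E = -1.336 * -3 = 4.008

4.008


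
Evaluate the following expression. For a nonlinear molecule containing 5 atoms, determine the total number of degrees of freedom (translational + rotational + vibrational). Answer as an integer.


Step 1: Translational DOF = 3
Step 2: Rotational DOF (nonlinear) = 3
Step 3: Vibrational DOF = 3*5 - 6 = 9
Step 4: Total = 3 + 3 + 9 = 15

15


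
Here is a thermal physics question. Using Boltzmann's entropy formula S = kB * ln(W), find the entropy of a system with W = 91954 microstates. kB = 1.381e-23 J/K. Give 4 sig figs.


Step 1: ln(W) = ln(91954) = 11.43
Step 2: S = kB * ln(W) = 1.381e-23 * 11.43
Step 3: S = 1.578e-22 J/K

1.578e-22


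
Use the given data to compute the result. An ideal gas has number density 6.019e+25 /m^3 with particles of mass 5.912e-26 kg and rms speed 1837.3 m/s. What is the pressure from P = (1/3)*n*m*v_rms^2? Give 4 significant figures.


Step 1: v_rms^2 = 1837.3^2 = 3.376e+06
Step 2: n*m = 6.019e+25*5.912e-26 = 3.558
Step 3: P = (1/3)*3.558*3.376e+06 = 4.004e+06 Pa

4.004e+06


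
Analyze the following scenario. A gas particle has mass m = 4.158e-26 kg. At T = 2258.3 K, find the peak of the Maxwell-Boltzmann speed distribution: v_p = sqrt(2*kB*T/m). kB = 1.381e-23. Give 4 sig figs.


Step 1: Numerator = 2*kB*T = 2*1.381e-23*2258.3 = 6.237e-20
Step 2: Ratio = 6.237e-20 / 4.158e-26 = 1.5e+06
Step 3: v_p = sqrt(1.5e+06) = 1225 m/s

1225


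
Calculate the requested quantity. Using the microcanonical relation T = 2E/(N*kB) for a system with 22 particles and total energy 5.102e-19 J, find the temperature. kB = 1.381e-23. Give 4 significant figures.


Step 1: Numerator = 2*E = 2*5.102e-19 = 1.02e-18 J
Step 2: Denominator = N*kB = 22*1.381e-23 = 3.038e-22
Step 3: T = 1.02e-18 / 3.038e-22 = 3359 K

3359


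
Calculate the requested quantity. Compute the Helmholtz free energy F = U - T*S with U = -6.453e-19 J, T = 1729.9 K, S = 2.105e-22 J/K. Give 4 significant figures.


Step 1: T*S = 1729.9 * 2.105e-22 = 3.641e-19 J
Step 2: F = U - T*S = -6.453e-19 - 3.641e-19
Step 3: F = -1.009e-18 J

-1.009e-18


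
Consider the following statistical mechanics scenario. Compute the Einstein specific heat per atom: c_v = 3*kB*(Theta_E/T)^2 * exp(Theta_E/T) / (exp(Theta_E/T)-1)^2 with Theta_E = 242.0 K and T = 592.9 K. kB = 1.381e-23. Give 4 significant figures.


Step 1: x = Theta_E/T = 242.0/592.9 = 0.4082
Step 2: x^2 = 0.1666
Step 3: exp(x) = 1.504
Step 4: c_v = 3*1.381e-23*0.1666*1.504/(1.504-1)^2 = 4.086e-23

4.086e-23


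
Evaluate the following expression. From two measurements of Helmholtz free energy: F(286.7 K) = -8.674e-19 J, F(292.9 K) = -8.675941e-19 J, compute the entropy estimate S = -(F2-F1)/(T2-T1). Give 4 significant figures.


Step 1: dF = F2 - F1 = -8.675941e-19 - (-8.674e-19) = -1.941e-22 J
Step 2: dT = T2 - T1 = 292.9 - 286.7 = 6.2 K
Step 3: S = -dF/dT = -(-1.941e-22)/6.2 = 3.131e-23 J/K

3.131e-23


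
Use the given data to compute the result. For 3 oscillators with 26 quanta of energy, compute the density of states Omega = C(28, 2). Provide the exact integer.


Step 1: Use binomial coefficient C(28, 2)
Step 2: Numerator = 28! / 26!
Step 3: Denominator = 2!
Step 4: Omega = 378

378


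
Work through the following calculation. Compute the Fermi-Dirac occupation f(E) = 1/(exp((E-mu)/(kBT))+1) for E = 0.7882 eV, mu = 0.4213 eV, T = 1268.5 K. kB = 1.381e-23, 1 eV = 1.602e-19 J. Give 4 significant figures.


Step 1: (E - mu) = 0.7882 - 0.4213 = 0.3669 eV
Step 2: Convert: (E-mu)*eV = 5.878e-20 J
Step 3: x = (E-mu)*eV/(kB*T) = 3.355
Step 4: f = 1/(exp(3.355)+1) = 0.03372

0.03372


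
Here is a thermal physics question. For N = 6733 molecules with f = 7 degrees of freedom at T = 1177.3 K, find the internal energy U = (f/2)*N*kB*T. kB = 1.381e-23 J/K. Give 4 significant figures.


Step 1: f/2 = 7/2 = 3.5
Step 2: N*kB*T = 6733*1.381e-23*1177.3 = 1.095e-16
Step 3: U = 3.5 * 1.095e-16 = 3.831e-16 J

3.831e-16


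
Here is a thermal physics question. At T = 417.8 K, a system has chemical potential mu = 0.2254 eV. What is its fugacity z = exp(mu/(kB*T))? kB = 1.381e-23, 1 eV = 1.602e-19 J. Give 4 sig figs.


Step 1: Convert mu to Joules: 0.2254*1.602e-19 = 3.611e-20 J
Step 2: kB*T = 1.381e-23*417.8 = 5.77e-21 J
Step 3: mu/(kB*T) = 6.258
Step 4: z = exp(6.258) = 522.3

522.3


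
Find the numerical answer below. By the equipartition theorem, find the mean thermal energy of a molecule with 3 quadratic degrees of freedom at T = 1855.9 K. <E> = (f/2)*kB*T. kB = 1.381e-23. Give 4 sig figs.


Step 1: f/2 = 3/2 = 1.5
Step 2: kB*T = 1.381e-23 * 1855.9 = 2.563e-20
Step 3: <E> = 1.5 * 2.563e-20 = 3.844e-20 J

3.844e-20


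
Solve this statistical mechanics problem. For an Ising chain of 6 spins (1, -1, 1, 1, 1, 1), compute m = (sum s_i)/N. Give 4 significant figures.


Step 1: Count up spins (+1): 5, down spins (-1): 1
Step 2: Total magnetization M = 5 - 1 = 4
Step 3: m = M/N = 4/6 = 0.6667

0.6667


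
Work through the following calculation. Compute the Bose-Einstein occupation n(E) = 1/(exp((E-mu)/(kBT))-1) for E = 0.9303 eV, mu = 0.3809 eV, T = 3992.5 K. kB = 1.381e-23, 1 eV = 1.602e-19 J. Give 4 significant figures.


Step 1: (E - mu) = 0.5494 eV
Step 2: x = (E-mu)*eV/(kB*T) = 0.5494*1.602e-19/(1.381e-23*3992.5) = 1.596
Step 3: exp(x) = 4.935
Step 4: n = 1/(exp(x)-1) = 0.2541

0.2541


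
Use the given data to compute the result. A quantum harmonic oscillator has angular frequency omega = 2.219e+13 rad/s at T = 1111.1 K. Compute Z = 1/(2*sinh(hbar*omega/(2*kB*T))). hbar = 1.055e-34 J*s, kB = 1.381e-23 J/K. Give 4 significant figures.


Step 1: Compute x = hbar*omega/(kB*T) = 1.055e-34*2.219e+13/(1.381e-23*1111.1) = 0.1526
Step 2: x/2 = 0.07628
Step 3: sinh(x/2) = 0.07636
Step 4: Z = 1/(2*0.07636) = 6.548

6.548


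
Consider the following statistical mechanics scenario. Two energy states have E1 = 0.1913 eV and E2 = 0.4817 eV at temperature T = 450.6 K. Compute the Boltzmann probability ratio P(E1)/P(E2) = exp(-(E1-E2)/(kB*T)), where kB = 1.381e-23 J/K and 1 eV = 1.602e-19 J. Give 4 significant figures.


Step 1: Compute energy difference dE = E1 - E2 = 0.1913 - 0.4817 = -0.2904 eV
Step 2: Convert to Joules: dE_J = -0.2904 * 1.602e-19 = -4.652e-20 J
Step 3: Compute exponent = -dE_J / (kB * T) = -(-4.652e-20) / (1.381e-23 * 450.6) = 7.476
Step 4: P(E1)/P(E2) = exp(7.476) = 1765

1765


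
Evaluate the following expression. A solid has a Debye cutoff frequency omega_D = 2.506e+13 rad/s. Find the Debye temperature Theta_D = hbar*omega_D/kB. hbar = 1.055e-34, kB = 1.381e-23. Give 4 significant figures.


Step 1: hbar*omega_D = 1.055e-34 * 2.506e+13 = 2.644e-21 J
Step 2: Theta_D = 2.644e-21 / 1.381e-23
Step 3: Theta_D = 191.4 K

191.4


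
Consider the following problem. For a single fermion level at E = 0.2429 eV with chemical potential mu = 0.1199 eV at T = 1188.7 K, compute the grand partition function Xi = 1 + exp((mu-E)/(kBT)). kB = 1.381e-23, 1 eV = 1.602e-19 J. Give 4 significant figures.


Step 1: (mu - E) = 0.1199 - 0.2429 = -0.123 eV
Step 2: x = (mu-E)*eV/(kB*T) = -0.123*1.602e-19/(1.381e-23*1188.7) = -1.2
Step 3: exp(x) = 0.3011
Step 4: Xi = 1 + 0.3011 = 1.301

1.301


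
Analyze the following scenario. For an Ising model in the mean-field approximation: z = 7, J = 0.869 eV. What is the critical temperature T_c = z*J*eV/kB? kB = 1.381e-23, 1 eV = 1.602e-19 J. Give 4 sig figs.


Step 1: z*J = 7*0.869 = 6.083 eV
Step 2: Convert to Joules: 6.083*1.602e-19 = 9.745e-19 J
Step 3: T_c = 9.745e-19 / 1.381e-23 = 7.056e+04 K

7.056e+04


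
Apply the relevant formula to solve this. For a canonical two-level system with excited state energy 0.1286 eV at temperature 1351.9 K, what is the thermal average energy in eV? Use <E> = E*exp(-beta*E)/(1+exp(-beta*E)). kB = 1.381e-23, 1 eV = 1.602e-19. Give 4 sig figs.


Step 1: beta*E = 0.1286*1.602e-19/(1.381e-23*1351.9) = 1.103
Step 2: exp(-beta*E) = 0.3317
Step 3: <E> = 0.1286*0.3317/(1+0.3317) = 0.03203 eV

0.03203


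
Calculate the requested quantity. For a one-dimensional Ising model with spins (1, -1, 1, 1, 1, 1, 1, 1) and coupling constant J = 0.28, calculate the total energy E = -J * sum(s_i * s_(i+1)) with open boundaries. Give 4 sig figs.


Step 1: Nearest-neighbor products: -1, -1, 1, 1, 1, 1, 1
Step 2: Sum of products = 3
Step 3: E = -0.28 * 3 = -0.84

-0.84


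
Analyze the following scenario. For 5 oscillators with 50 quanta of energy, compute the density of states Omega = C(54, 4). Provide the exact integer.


Step 1: Use binomial coefficient C(54, 4)
Step 2: Numerator = 54! / 50!
Step 3: Denominator = 4!
Step 4: Omega = 316251

316251


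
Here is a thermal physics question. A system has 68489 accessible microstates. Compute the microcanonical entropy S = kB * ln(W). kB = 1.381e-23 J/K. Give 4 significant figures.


Step 1: ln(W) = ln(68489) = 11.13
Step 2: S = kB * ln(W) = 1.381e-23 * 11.13
Step 3: S = 1.538e-22 J/K

1.538e-22


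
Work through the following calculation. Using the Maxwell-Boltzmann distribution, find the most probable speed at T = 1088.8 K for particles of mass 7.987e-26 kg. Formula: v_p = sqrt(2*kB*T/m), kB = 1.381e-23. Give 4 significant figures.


Step 1: Numerator = 2*kB*T = 2*1.381e-23*1088.8 = 3.007e-20
Step 2: Ratio = 3.007e-20 / 7.987e-26 = 3.765e+05
Step 3: v_p = sqrt(3.765e+05) = 613.6 m/s

613.6


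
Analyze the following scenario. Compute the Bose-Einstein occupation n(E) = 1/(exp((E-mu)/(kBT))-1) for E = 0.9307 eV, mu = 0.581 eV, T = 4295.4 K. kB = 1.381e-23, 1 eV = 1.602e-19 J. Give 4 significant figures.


Step 1: (E - mu) = 0.3497 eV
Step 2: x = (E-mu)*eV/(kB*T) = 0.3497*1.602e-19/(1.381e-23*4295.4) = 0.9444
Step 3: exp(x) = 2.571
Step 4: n = 1/(exp(x)-1) = 0.6364

0.6364


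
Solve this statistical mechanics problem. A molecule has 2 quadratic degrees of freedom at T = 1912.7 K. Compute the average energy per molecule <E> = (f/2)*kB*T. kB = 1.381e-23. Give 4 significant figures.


Step 1: f/2 = 2/2 = 1
Step 2: kB*T = 1.381e-23 * 1912.7 = 2.641e-20
Step 3: <E> = 1 * 2.641e-20 = 2.641e-20 J

2.641e-20


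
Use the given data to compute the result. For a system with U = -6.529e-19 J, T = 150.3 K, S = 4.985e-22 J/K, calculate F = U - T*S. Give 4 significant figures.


Step 1: T*S = 150.3 * 4.985e-22 = 7.492e-20 J
Step 2: F = U - T*S = -6.529e-19 - 7.492e-20
Step 3: F = -7.278e-19 J

-7.278e-19


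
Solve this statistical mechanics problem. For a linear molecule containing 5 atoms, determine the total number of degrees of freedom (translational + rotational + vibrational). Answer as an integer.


Step 1: Translational DOF = 3
Step 2: Rotational DOF (linear) = 2
Step 3: Vibrational DOF = 3*5 - 5 = 10
Step 4: Total = 3 + 2 + 10 = 15

15


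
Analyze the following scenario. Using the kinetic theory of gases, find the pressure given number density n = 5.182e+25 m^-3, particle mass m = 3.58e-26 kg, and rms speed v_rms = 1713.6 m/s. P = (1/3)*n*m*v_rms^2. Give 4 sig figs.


Step 1: v_rms^2 = 1713.6^2 = 2.936e+06
Step 2: n*m = 5.182e+25*3.58e-26 = 1.855
Step 3: P = (1/3)*1.855*2.936e+06 = 1.816e+06 Pa

1.816e+06


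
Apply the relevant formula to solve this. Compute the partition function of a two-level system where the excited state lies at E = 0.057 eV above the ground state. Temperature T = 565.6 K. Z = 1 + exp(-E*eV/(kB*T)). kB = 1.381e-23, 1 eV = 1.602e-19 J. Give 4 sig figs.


Step 1: Compute beta*E = E*eV/(kB*T) = 0.057*1.602e-19/(1.381e-23*565.6) = 1.169
Step 2: exp(-beta*E) = exp(-1.169) = 0.3107
Step 3: Z = 1 + 0.3107 = 1.311

1.311


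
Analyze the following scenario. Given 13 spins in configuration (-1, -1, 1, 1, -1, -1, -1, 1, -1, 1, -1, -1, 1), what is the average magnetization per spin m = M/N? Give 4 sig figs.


Step 1: Count up spins (+1): 5, down spins (-1): 8
Step 2: Total magnetization M = 5 - 8 = -3
Step 3: m = M/N = -3/13 = -0.2308

-0.2308


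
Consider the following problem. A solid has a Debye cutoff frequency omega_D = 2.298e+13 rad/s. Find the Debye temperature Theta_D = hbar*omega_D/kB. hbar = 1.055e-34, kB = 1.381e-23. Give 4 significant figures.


Step 1: hbar*omega_D = 1.055e-34 * 2.298e+13 = 2.424e-21 J
Step 2: Theta_D = 2.424e-21 / 1.381e-23
Step 3: Theta_D = 175.6 K

175.6


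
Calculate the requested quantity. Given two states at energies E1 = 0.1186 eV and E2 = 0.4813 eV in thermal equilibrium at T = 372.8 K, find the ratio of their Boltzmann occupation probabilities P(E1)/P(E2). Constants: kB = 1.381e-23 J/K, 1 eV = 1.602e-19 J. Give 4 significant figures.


Step 1: Compute energy difference dE = E1 - E2 = 0.1186 - 0.4813 = -0.3627 eV
Step 2: Convert to Joules: dE_J = -0.3627 * 1.602e-19 = -5.81e-20 J
Step 3: Compute exponent = -dE_J / (kB * T) = -(-5.81e-20) / (1.381e-23 * 372.8) = 11.29
Step 4: P(E1)/P(E2) = exp(11.29) = 7.97e+04

7.97e+04


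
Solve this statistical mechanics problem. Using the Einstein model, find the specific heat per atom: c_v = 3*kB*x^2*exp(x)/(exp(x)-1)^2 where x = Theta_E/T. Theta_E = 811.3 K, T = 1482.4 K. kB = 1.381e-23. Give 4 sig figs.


Step 1: x = Theta_E/T = 811.3/1482.4 = 0.5473
Step 2: x^2 = 0.2995
Step 3: exp(x) = 1.729
Step 4: c_v = 3*1.381e-23*0.2995*1.729/(1.729-1)^2 = 4.041e-23

4.041e-23


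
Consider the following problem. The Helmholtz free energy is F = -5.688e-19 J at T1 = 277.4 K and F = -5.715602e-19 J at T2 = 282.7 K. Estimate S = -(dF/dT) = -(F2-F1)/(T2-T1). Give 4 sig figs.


Step 1: dF = F2 - F1 = -5.715602e-19 - (-5.688e-19) = -2.7602e-21 J
Step 2: dT = T2 - T1 = 282.7 - 277.4 = 5.3 K
Step 3: S = -dF/dT = -(-2.7602e-21)/5.3 = 5.208e-22 J/K

5.208e-22


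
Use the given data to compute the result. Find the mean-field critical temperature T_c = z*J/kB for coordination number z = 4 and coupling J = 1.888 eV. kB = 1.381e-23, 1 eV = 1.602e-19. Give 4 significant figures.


Step 1: z*J = 4*1.888 = 7.552 eV
Step 2: Convert to Joules: 7.552*1.602e-19 = 1.21e-18 J
Step 3: T_c = 1.21e-18 / 1.381e-23 = 8.761e+04 K

8.761e+04


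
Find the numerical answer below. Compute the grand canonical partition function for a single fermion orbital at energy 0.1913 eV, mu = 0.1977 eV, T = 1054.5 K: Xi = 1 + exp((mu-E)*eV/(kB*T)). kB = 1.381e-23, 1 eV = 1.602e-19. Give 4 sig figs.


Step 1: (mu - E) = 0.1977 - 0.1913 = 0.0064 eV
Step 2: x = (mu-E)*eV/(kB*T) = 0.0064*1.602e-19/(1.381e-23*1054.5) = 0.0704
Step 3: exp(x) = 1.073
Step 4: Xi = 1 + 1.073 = 2.073

2.073


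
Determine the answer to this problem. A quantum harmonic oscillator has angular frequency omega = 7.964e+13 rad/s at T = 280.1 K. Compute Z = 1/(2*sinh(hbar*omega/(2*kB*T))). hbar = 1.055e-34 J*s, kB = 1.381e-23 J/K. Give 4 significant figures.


Step 1: Compute x = hbar*omega/(kB*T) = 1.055e-34*7.964e+13/(1.381e-23*280.1) = 2.172
Step 2: x/2 = 1.086
Step 3: sinh(x/2) = 1.312
Step 4: Z = 1/(2*1.312) = 0.381

0.381


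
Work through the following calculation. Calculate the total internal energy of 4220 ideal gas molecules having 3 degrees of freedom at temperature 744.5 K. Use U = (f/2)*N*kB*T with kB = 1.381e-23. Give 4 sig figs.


Step 1: f/2 = 3/2 = 1.5
Step 2: N*kB*T = 4220*1.381e-23*744.5 = 4.339e-17
Step 3: U = 1.5 * 4.339e-17 = 6.508e-17 J

6.508e-17


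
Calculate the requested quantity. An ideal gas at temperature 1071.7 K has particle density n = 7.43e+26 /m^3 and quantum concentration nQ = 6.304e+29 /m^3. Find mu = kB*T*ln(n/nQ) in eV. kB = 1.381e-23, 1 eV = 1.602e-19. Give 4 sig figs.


Step 1: n/nQ = 7.43e+26/6.304e+29 = 0.001179
Step 2: ln(n/nQ) = -6.743
Step 3: mu = kB*T*ln(n/nQ) = 1.48e-20*-6.743 = -9.98e-20 J
Step 4: Convert to eV: -9.98e-20/1.602e-19 = -0.623 eV

-0.623


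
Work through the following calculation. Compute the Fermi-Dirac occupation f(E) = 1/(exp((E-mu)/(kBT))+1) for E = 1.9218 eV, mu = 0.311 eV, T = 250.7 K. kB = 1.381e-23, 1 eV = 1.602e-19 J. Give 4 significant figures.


Step 1: (E - mu) = 1.9218 - 0.311 = 1.611 eV
Step 2: Convert: (E-mu)*eV = 2.581e-19 J
Step 3: x = (E-mu)*eV/(kB*T) = 74.53
Step 4: f = 1/(exp(74.53)+1) = 4.267e-33

4.267e-33


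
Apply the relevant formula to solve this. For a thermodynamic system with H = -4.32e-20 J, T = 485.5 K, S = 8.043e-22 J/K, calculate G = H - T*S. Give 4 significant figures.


Step 1: T*S = 485.5 * 8.043e-22 = 3.905e-19 J
Step 2: G = H - T*S = -4.32e-20 - 3.905e-19
Step 3: G = -4.337e-19 J

-4.337e-19


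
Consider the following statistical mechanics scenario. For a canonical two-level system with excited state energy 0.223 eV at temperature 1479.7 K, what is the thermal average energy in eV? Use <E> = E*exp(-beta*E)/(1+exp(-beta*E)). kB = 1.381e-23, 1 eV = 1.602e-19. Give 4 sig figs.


Step 1: beta*E = 0.223*1.602e-19/(1.381e-23*1479.7) = 1.748
Step 2: exp(-beta*E) = 0.1741
Step 3: <E> = 0.223*0.1741/(1+0.1741) = 0.03306 eV

0.03306


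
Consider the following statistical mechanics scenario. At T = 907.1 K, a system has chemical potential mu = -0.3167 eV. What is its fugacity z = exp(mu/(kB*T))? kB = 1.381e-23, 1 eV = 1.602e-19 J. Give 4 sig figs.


Step 1: Convert mu to Joules: -0.3167*1.602e-19 = -5.074e-20 J
Step 2: kB*T = 1.381e-23*907.1 = 1.253e-20 J
Step 3: mu/(kB*T) = -4.05
Step 4: z = exp(-4.05) = 0.01742

0.01742


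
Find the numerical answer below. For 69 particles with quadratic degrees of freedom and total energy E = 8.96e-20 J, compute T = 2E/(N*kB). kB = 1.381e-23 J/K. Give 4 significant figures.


Step 1: Numerator = 2*E = 2*8.96e-20 = 1.792e-19 J
Step 2: Denominator = N*kB = 69*1.381e-23 = 9.529e-22
Step 3: T = 1.792e-19 / 9.529e-22 = 188.1 K

188.1


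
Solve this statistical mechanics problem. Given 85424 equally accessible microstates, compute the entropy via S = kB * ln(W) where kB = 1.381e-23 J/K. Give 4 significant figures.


Step 1: ln(W) = ln(85424) = 11.36
Step 2: S = kB * ln(W) = 1.381e-23 * 11.36
Step 3: S = 1.568e-22 J/K

1.568e-22


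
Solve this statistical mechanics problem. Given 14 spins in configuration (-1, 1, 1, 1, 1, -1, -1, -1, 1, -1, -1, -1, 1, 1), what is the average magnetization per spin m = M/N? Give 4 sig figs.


Step 1: Count up spins (+1): 7, down spins (-1): 7
Step 2: Total magnetization M = 7 - 7 = 0
Step 3: m = M/N = 0/14 = 0

0


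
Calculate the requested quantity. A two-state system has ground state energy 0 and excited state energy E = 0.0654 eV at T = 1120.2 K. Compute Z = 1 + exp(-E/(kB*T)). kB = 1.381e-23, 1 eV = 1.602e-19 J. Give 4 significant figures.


Step 1: Compute beta*E = E*eV/(kB*T) = 0.0654*1.602e-19/(1.381e-23*1120.2) = 0.6773
Step 2: exp(-beta*E) = exp(-0.6773) = 0.508
Step 3: Z = 1 + 0.508 = 1.508

1.508


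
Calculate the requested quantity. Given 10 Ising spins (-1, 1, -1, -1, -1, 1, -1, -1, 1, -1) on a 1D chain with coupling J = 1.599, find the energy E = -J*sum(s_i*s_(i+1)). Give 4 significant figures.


Step 1: Nearest-neighbor products: -1, -1, 1, 1, -1, -1, 1, -1, -1
Step 2: Sum of products = -3
Step 3: E = -1.599 * -3 = 4.797

4.797


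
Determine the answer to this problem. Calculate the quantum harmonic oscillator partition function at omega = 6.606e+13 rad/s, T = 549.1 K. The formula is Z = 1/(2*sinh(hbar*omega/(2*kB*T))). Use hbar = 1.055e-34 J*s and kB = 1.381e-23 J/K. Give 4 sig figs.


Step 1: Compute x = hbar*omega/(kB*T) = 1.055e-34*6.606e+13/(1.381e-23*549.1) = 0.9191
Step 2: x/2 = 0.4595
Step 3: sinh(x/2) = 0.4759
Step 4: Z = 1/(2*0.4759) = 1.051

1.051


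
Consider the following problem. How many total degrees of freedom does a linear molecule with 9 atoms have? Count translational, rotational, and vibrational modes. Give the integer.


Step 1: Translational DOF = 3
Step 2: Rotational DOF (linear) = 2
Step 3: Vibrational DOF = 3*9 - 5 = 22
Step 4: Total = 3 + 2 + 22 = 27

27


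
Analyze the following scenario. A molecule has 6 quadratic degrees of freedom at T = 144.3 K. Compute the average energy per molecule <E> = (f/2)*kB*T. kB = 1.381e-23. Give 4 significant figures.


Step 1: f/2 = 6/2 = 3
Step 2: kB*T = 1.381e-23 * 144.3 = 1.993e-21
Step 3: <E> = 3 * 1.993e-21 = 5.978e-21 J

5.978e-21


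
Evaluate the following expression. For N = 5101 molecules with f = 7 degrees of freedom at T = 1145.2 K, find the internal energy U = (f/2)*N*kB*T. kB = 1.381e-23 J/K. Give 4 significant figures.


Step 1: f/2 = 7/2 = 3.5
Step 2: N*kB*T = 5101*1.381e-23*1145.2 = 8.067e-17
Step 3: U = 3.5 * 8.067e-17 = 2.824e-16 J

2.824e-16


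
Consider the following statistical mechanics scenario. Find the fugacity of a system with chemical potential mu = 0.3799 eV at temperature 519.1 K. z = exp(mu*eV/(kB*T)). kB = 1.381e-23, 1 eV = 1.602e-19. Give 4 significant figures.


Step 1: Convert mu to Joules: 0.3799*1.602e-19 = 6.086e-20 J
Step 2: kB*T = 1.381e-23*519.1 = 7.169e-21 J
Step 3: mu/(kB*T) = 8.49
Step 4: z = exp(8.49) = 4864

4864


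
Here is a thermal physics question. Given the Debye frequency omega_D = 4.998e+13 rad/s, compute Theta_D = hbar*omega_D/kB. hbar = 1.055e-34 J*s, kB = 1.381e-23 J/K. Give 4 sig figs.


Step 1: hbar*omega_D = 1.055e-34 * 4.998e+13 = 5.273e-21 J
Step 2: Theta_D = 5.273e-21 / 1.381e-23
Step 3: Theta_D = 381.8 K

381.8


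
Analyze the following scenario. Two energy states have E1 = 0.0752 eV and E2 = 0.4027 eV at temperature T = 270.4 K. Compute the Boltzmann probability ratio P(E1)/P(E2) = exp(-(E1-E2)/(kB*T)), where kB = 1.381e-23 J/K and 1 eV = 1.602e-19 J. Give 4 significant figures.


Step 1: Compute energy difference dE = E1 - E2 = 0.0752 - 0.4027 = -0.3275 eV
Step 2: Convert to Joules: dE_J = -0.3275 * 1.602e-19 = -5.247e-20 J
Step 3: Compute exponent = -dE_J / (kB * T) = -(-5.247e-20) / (1.381e-23 * 270.4) = 14.05
Step 4: P(E1)/P(E2) = exp(14.05) = 1.264e+06

1.264e+06


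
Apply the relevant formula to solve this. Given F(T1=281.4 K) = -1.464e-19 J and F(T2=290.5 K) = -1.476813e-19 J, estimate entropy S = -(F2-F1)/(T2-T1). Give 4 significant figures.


Step 1: dF = F2 - F1 = -1.476813e-19 - (-1.464e-19) = -1.2813e-21 J
Step 2: dT = T2 - T1 = 290.5 - 281.4 = 9.1 K
Step 3: S = -dF/dT = -(-1.2813e-21)/9.1 = 1.408e-22 J/K

1.408e-22


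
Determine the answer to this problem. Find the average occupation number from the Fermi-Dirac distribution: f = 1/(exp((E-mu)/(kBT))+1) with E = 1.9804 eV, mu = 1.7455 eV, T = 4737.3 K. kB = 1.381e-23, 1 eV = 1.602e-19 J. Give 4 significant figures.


Step 1: (E - mu) = 1.9804 - 1.7455 = 0.2349 eV
Step 2: Convert: (E-mu)*eV = 3.763e-20 J
Step 3: x = (E-mu)*eV/(kB*T) = 0.5752
Step 4: f = 1/(exp(0.5752)+1) = 0.36

0.36


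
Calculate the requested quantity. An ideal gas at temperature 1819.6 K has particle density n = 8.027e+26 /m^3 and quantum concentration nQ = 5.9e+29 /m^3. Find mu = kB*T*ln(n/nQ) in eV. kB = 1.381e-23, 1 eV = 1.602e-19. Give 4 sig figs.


Step 1: n/nQ = 8.027e+26/5.9e+29 = 0.001361
Step 2: ln(n/nQ) = -6.6
Step 3: mu = kB*T*ln(n/nQ) = 2.513e-20*-6.6 = -1.658e-19 J
Step 4: Convert to eV: -1.658e-19/1.602e-19 = -1.035 eV

-1.035


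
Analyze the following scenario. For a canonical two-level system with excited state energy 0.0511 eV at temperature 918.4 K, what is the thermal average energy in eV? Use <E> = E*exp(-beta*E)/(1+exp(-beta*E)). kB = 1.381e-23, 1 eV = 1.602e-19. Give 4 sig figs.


Step 1: beta*E = 0.0511*1.602e-19/(1.381e-23*918.4) = 0.6454
Step 2: exp(-beta*E) = 0.5244
Step 3: <E> = 0.0511*0.5244/(1+0.5244) = 0.01758 eV

0.01758


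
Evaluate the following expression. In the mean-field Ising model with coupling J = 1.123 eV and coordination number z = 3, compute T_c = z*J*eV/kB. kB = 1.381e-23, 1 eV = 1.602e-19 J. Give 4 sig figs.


Step 1: z*J = 3*1.123 = 3.369 eV
Step 2: Convert to Joules: 3.369*1.602e-19 = 5.397e-19 J
Step 3: T_c = 5.397e-19 / 1.381e-23 = 3.908e+04 K

3.908e+04


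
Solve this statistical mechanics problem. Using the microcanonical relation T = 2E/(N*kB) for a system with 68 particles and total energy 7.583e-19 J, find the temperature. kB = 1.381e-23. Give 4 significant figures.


Step 1: Numerator = 2*E = 2*7.583e-19 = 1.517e-18 J
Step 2: Denominator = N*kB = 68*1.381e-23 = 9.391e-22
Step 3: T = 1.517e-18 / 9.391e-22 = 1615 K

1615


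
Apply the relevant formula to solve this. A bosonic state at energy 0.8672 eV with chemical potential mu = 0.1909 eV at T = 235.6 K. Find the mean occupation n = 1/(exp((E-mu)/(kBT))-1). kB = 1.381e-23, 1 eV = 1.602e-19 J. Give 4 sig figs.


Step 1: (E - mu) = 0.6763 eV
Step 2: x = (E-mu)*eV/(kB*T) = 0.6763*1.602e-19/(1.381e-23*235.6) = 33.3
Step 3: exp(x) = 2.895e+14
Step 4: n = 1/(exp(x)-1) = 3.454e-15

3.454e-15


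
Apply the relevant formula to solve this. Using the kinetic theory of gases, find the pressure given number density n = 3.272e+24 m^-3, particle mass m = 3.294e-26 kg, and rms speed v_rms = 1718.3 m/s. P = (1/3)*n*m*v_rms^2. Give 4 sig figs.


Step 1: v_rms^2 = 1718.3^2 = 2.953e+06
Step 2: n*m = 3.272e+24*3.294e-26 = 0.1078
Step 3: P = (1/3)*0.1078*2.953e+06 = 1.061e+05 Pa

1.061e+05


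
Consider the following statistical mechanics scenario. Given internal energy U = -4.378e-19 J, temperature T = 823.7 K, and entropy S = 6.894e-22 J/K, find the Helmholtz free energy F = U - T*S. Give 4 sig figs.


Step 1: T*S = 823.7 * 6.894e-22 = 5.679e-19 J
Step 2: F = U - T*S = -4.378e-19 - 5.679e-19
Step 3: F = -1.006e-18 J

-1.006e-18


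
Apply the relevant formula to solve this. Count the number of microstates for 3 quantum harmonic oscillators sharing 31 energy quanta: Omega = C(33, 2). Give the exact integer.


Step 1: Use binomial coefficient C(33, 2)
Step 2: Numerator = 33! / 31!
Step 3: Denominator = 2!
Step 4: Omega = 528

528


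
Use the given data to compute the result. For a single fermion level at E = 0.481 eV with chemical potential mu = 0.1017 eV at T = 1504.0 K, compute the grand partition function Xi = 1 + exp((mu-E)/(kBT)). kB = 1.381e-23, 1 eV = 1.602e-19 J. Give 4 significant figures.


Step 1: (mu - E) = 0.1017 - 0.481 = -0.3793 eV
Step 2: x = (mu-E)*eV/(kB*T) = -0.3793*1.602e-19/(1.381e-23*1504.0) = -2.926
Step 3: exp(x) = 0.05364
Step 4: Xi = 1 + 0.05364 = 1.054

1.054


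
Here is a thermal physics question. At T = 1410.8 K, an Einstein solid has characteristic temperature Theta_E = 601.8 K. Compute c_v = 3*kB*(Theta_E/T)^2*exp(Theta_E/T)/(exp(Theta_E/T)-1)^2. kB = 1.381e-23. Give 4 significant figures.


Step 1: x = Theta_E/T = 601.8/1410.8 = 0.4266
Step 2: x^2 = 0.182
Step 3: exp(x) = 1.532
Step 4: c_v = 3*1.381e-23*0.182*1.532/(1.532-1)^2 = 4.081e-23

4.081e-23


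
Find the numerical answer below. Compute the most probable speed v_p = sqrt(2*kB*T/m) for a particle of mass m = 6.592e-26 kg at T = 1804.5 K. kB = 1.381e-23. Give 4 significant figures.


Step 1: Numerator = 2*kB*T = 2*1.381e-23*1804.5 = 4.984e-20
Step 2: Ratio = 4.984e-20 / 6.592e-26 = 7.561e+05
Step 3: v_p = sqrt(7.561e+05) = 869.5 m/s

869.5


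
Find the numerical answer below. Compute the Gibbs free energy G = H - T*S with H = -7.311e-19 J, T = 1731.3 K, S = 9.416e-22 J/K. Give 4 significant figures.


Step 1: T*S = 1731.3 * 9.416e-22 = 1.63e-18 J
Step 2: G = H - T*S = -7.311e-19 - 1.63e-18
Step 3: G = -2.361e-18 J

-2.361e-18


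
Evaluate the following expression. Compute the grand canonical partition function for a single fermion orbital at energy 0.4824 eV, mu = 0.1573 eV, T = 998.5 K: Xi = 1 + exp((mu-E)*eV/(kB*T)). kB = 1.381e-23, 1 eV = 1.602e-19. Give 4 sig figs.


Step 1: (mu - E) = 0.1573 - 0.4824 = -0.3251 eV
Step 2: x = (mu-E)*eV/(kB*T) = -0.3251*1.602e-19/(1.381e-23*998.5) = -3.777
Step 3: exp(x) = 0.02289
Step 4: Xi = 1 + 0.02289 = 1.023

1.023


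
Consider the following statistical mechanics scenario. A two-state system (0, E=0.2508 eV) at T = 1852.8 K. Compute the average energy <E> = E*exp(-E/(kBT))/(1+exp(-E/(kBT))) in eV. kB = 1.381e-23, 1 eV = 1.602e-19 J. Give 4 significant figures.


Step 1: beta*E = 0.2508*1.602e-19/(1.381e-23*1852.8) = 1.57
Step 2: exp(-beta*E) = 0.208
Step 3: <E> = 0.2508*0.208/(1+0.208) = 0.04318 eV

0.04318


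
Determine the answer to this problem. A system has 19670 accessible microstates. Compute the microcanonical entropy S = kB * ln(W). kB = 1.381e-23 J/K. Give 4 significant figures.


Step 1: ln(W) = ln(19670) = 9.887
Step 2: S = kB * ln(W) = 1.381e-23 * 9.887
Step 3: S = 1.365e-22 J/K

1.365e-22


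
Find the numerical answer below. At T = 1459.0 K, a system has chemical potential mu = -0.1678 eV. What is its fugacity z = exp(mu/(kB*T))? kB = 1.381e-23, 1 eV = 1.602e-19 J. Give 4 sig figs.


Step 1: Convert mu to Joules: -0.1678*1.602e-19 = -2.688e-20 J
Step 2: kB*T = 1.381e-23*1459.0 = 2.015e-20 J
Step 3: mu/(kB*T) = -1.334
Step 4: z = exp(-1.334) = 0.2634

0.2634


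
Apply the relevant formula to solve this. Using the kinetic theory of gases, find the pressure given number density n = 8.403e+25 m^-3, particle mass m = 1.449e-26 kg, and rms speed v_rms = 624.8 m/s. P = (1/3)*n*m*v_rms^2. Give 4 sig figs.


Step 1: v_rms^2 = 624.8^2 = 3.904e+05
Step 2: n*m = 8.403e+25*1.449e-26 = 1.218
Step 3: P = (1/3)*1.218*3.904e+05 = 1.584e+05 Pa

1.584e+05


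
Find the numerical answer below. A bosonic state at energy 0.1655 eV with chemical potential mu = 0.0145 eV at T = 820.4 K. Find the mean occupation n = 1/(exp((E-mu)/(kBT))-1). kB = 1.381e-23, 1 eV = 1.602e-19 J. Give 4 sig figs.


Step 1: (E - mu) = 0.151 eV
Step 2: x = (E-mu)*eV/(kB*T) = 0.151*1.602e-19/(1.381e-23*820.4) = 2.135
Step 3: exp(x) = 8.458
Step 4: n = 1/(exp(x)-1) = 0.1341

0.1341
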